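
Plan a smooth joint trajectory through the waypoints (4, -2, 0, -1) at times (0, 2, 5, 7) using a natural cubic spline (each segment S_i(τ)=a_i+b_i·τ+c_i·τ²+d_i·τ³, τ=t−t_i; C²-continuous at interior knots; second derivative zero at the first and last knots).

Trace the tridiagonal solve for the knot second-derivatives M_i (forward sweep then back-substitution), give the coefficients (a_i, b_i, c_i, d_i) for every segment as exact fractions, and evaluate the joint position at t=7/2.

Δ: Δ0=-3, Δ1=2/3, Δ2=-1/2
row 1: diag=10, rhs=22; c'=3/10, d'=11/5
row 2: denom=10−3·3/10=91/10; d'=(-7−3·11/5)/(91/10)=-136/91
back: M2=-136/91
back: M1=11/5−3/10·-136/91=241/91
M: M0=0, M1=241/91, M2=-136/91, M3=0
seg 0: a=4, c=M0/2=0, d=(M1−M0)/(6·2)=241/1092, b=Δ0−h0·(2M0+M1)/6=-1060/273
seg 1: a=-2, c=M1/2=241/182, d=(M2−M1)/(6·3)=-29/126, b=Δ1−h1·(2M1+M2)/6=-337/273
seg 2: a=0, c=M2/2=-68/91, d=(M3−M2)/(6·2)=34/273, b=Δ2−h2·(2M2+M3)/6=271/546
t_q=7/2 → seg 1, τ=3/2; S=-2+-337/273·τ+241/182·τ²+-29/126·τ³=-343/208

  seg 0: a=4 b=-1060/273 c=0 d=241/1092
  seg 1: a=-2 b=-337/273 c=241/182 d=-29/126
  seg 2: a=0 b=271/546 c=-68/91 d=34/273
S(7/2) = -343/208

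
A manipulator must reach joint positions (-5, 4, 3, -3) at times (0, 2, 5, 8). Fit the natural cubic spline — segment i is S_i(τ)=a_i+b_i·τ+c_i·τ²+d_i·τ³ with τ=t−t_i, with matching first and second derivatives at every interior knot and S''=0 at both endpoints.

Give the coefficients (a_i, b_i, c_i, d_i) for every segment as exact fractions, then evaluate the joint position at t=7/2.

Δ: Δ0=9/2, Δ1=-1/3, Δ2=-2
row 1: diag=10, rhs=-29; c'=3/10, d'=-29/10
row 2: denom=12−3·3/10=111/10; d'=(-10−3·-29/10)/(111/10)=-13/111
back: M2=-13/111
back: M1=-29/10−3/10·-13/111=-106/37
M: M0=0, M1=-106/37, M2=-13/111, M3=0
seg 0: a=-5, c=M0/2=0, d=(M1−M0)/(6·2)=-53/222, b=Δ0−h0·(2M0+M1)/6=1211/222
seg 1: a=4, c=M1/2=-53/37, d=(M2−M1)/(6·3)=305/1998, b=Δ1−h1·(2M1+M2)/6=575/222
seg 2: a=3, c=M2/2=-13/222, d=(M3−M2)/(6·3)=13/1998, b=Δ2−h2·(2M2+M3)/6=-209/111
t_q=7/2 → seg 1, τ=3/2; S=4+575/222·τ+-53/37·τ²+305/1998·τ³=3065/592

  seg 0: a=-5 b=1211/222 c=0 d=-53/222
  seg 1: a=4 b=575/222 c=-53/37 d=305/1998
  seg 2: a=3 b=-209/111 c=-13/222 d=13/1998
S(7/2) = 3065/592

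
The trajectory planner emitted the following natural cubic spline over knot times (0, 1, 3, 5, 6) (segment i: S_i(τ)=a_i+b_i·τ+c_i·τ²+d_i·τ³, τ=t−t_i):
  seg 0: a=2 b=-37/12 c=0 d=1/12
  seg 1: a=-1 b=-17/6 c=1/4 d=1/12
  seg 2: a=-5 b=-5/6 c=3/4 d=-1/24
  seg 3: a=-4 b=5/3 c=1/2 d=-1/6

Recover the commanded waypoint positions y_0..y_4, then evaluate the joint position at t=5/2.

y_0=2 y_1=-1 y_2=-5 y_3=-4 y_4=-2
S(5/2) = -141/32

y_0 = S_0(0) = a_0 = 2
y_1 = S_1(0) = a_1 = -1
y_2 = S_2(0) = a_2 = -5
y_3 = S_3(0) = a_3 = -4
y_4 = S_3(1) = -2
t_q=5/2 is in segment 1 (τ=3/2); S_1(τ)=-141/32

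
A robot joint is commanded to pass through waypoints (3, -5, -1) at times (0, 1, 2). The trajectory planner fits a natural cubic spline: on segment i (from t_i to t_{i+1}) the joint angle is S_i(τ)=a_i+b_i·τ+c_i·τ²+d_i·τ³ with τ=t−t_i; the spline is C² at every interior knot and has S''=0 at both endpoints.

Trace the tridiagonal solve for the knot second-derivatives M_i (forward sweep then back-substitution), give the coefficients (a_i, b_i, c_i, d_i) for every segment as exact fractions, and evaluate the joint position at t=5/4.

Δ: Δ0=-8, Δ1=4
row 1: diag=4, rhs=72; c'=1/4, d'=18
back: M1=18
M: M0=0, M1=18, M2=0
seg 0: a=3, c=M0/2=0, d=(M1−M0)/(6·1)=3, b=Δ0−h0·(2M0+M1)/6=-11
seg 1: a=-5, c=M1/2=9, d=(M2−M1)/(6·1)=-3, b=Δ1−h1·(2M1+M2)/6=-2
t_q=5/4 → seg 1, τ=1/4; S=-5+-2·τ+9·τ²+-3·τ³=-319/64

  seg 0: a=3 b=-11 c=0 d=3
  seg 1: a=-5 b=-2 c=9 d=-3
S(5/4) = -319/64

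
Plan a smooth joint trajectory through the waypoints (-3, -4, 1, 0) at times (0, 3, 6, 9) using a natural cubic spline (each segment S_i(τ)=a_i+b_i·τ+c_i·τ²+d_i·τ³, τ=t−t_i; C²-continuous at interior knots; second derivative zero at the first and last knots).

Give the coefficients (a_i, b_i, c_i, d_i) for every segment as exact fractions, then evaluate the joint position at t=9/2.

  seg 0: a=-3 b=-1 c=0 d=2/27
  seg 1: a=-4 b=1 c=2/3 d=-4/27
  seg 2: a=1 b=1 c=-2/3 d=2/27
S(9/2) = -3/2

Δ: Δ0=-1/3, Δ1=5/3, Δ2=-1/3
row 1: diag=12, rhs=12; c'=1/4, d'=1
row 2: denom=12−3·1/4=45/4; d'=(-12−3·1)/(45/4)=-4/3
back: M2=-4/3
back: M1=1−1/4·-4/3=4/3
M: M0=0, M1=4/3, M2=-4/3, M3=0
seg 0: a=-3, c=M0/2=0, d=(M1−M0)/(6·3)=2/27, b=Δ0−h0·(2M0+M1)/6=-1
seg 1: a=-4, c=M1/2=2/3, d=(M2−M1)/(6·3)=-4/27, b=Δ1−h1·(2M1+M2)/6=1
seg 2: a=1, c=M2/2=-2/3, d=(M3−M2)/(6·3)=2/27, b=Δ2−h2·(2M2+M3)/6=1
t_q=9/2 → seg 1, τ=3/2; S=-4+1·τ+2/3·τ²+-4/27·τ³=-3/2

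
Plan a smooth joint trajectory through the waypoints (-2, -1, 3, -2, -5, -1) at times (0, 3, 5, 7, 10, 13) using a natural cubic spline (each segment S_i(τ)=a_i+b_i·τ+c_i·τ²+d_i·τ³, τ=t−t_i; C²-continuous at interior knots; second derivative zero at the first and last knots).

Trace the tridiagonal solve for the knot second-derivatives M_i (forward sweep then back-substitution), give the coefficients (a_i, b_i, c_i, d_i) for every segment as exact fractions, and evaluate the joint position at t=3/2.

  seg 0: a=-2 b=-1559/2652 c=0 d=2443/23868
  seg 1: a=-1 b=2885/1326 c=2443/2652 d=-223/442
  seg 2: a=3 b=-257/1326 c=-5585/2652 d=2527/5304
  seg 3: a=-2 b=-641/221 c=499/663 d=-79/1989
  seg 4: a=-5 b=120/221 c=262/663 d=-262/5967
S(3/2) = -17937/7072

Δ: Δ0=1/3, Δ1=2, Δ2=-5/2, Δ3=-1, Δ4=4/3
row 1: diag=10, rhs=10; c'=1/5, d'=1
row 2: denom=8−2·1/5=38/5; d'=(-27−2·1)/(38/5)=-145/38
row 3: denom=10−2·5/19=180/19; d'=(9−2·-145/38)/(180/19)=79/45
row 4: denom=12−3·19/60=221/20; d'=(14−3·79/45)/(221/20)=524/663
back: M4=524/663
back: M3=79/45−19/60·524/663=998/663
back: M2=-145/38−5/19·998/663=-5585/1326
back: M1=1−1/5·-5585/1326=2443/1326
M: M0=0, M1=2443/1326, M2=-5585/1326, M3=998/663, M4=524/663, M5=0
seg 0: a=-2, c=M0/2=0, d=(M1−M0)/(6·3)=2443/23868, b=Δ0−h0·(2M0+M1)/6=-1559/2652
seg 1: a=-1, c=M1/2=2443/2652, d=(M2−M1)/(6·2)=-223/442, b=Δ1−h1·(2M1+M2)/6=2885/1326
seg 2: a=3, c=M2/2=-5585/2652, d=(M3−M2)/(6·2)=2527/5304, b=Δ2−h2·(2M2+M3)/6=-257/1326
seg 3: a=-2, c=M3/2=499/663, d=(M4−M3)/(6·3)=-79/1989, b=Δ3−h3·(2M3+M4)/6=-641/221
seg 4: a=-5, c=M4/2=262/663, d=(M5−M4)/(6·3)=-262/5967, b=Δ4−h4·(2M4+M5)/6=120/221
t_q=3/2 → seg 0, τ=3/2; S=-2+-1559/2652·τ+0·τ²+2443/23868·τ³=-17937/7072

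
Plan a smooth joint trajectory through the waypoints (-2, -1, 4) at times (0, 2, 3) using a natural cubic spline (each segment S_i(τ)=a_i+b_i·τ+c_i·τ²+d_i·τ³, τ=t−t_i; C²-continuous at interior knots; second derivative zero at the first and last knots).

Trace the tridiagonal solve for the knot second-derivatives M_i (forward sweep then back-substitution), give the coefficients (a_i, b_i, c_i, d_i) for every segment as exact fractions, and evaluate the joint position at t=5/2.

  seg 0: a=-2 b=-1 c=0 d=3/8
  seg 1: a=-1 b=7/2 c=9/4 d=-3/4
S(5/2) = 39/32

Δ: Δ0=1/2, Δ1=5
row 1: diag=6, rhs=27; c'=1/6, d'=9/2
back: M1=9/2
M: M0=0, M1=9/2, M2=0
seg 0: a=-2, c=M0/2=0, d=(M1−M0)/(6·2)=3/8, b=Δ0−h0·(2M0+M1)/6=-1
seg 1: a=-1, c=M1/2=9/4, d=(M2−M1)/(6·1)=-3/4, b=Δ1−h1·(2M1+M2)/6=7/2
t_q=5/2 → seg 1, τ=1/2; S=-1+7/2·τ+9/4·τ²+-3/4·τ³=39/32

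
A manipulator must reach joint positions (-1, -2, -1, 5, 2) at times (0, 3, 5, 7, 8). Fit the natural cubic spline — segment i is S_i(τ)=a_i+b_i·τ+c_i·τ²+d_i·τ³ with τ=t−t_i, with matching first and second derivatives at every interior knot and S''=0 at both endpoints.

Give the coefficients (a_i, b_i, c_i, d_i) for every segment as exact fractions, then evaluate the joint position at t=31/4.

Δ: Δ0=-1/3, Δ1=1/2, Δ2=3, Δ3=-3
row 1: diag=10, rhs=5; c'=1/5, d'=1/2
row 2: denom=8−2·1/5=38/5; d'=(15−2·1/2)/(38/5)=35/19
row 3: denom=6−2·5/19=104/19; d'=(-36−2·35/19)/(104/19)=-29/4
back: M3=-29/4
back: M2=35/19−5/19·-29/4=15/4
back: M1=1/2−1/5·15/4=-1/4
M: M0=0, M1=-1/4, M2=15/4, M3=-29/4, M4=0
seg 0: a=-1, c=M0/2=0, d=(M1−M0)/(6·3)=-1/72, b=Δ0−h0·(2M0+M1)/6=-5/24
seg 1: a=-2, c=M1/2=-1/8, d=(M2−M1)/(6·2)=1/3, b=Δ1−h1·(2M1+M2)/6=-7/12
seg 2: a=-1, c=M2/2=15/8, d=(M3−M2)/(6·2)=-11/12, b=Δ2−h2·(2M2+M3)/6=35/12
seg 3: a=5, c=M3/2=-29/8, d=(M4−M3)/(6·1)=29/24, b=Δ3−h3·(2M3+M4)/6=-7/12
t_q=31/4 → seg 3, τ=3/4; S=5+-7/12·τ+-29/8·τ²+29/24·τ³=1553/512

  seg 0: a=-1 b=-5/24 c=0 d=-1/72
  seg 1: a=-2 b=-7/12 c=-1/8 d=1/3
  seg 2: a=-1 b=35/12 c=15/8 d=-11/12
  seg 3: a=5 b=-7/12 c=-29/8 d=29/24
S(31/4) = 1553/512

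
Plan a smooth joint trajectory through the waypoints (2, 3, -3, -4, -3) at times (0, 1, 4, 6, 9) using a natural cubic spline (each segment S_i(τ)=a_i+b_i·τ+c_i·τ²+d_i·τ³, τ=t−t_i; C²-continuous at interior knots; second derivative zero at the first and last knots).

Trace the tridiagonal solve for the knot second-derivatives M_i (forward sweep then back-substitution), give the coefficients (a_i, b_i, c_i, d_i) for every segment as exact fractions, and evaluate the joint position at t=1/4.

  seg 0: a=2 b=503/339 c=0 d=-164/339
  seg 1: a=3 b=11/339 c=-164/113 d=787/3051
  seg 2: a=-3 b=-580/339 c=295/339 d=-359/2712
  seg 3: a=-4 b=41/226 c=103/1356 d=-103/12204
S(1/4) = 4273/1808

Δ: Δ0=1, Δ1=-2, Δ2=-1/2, Δ3=1/3
row 1: diag=8, rhs=-18; c'=3/8, d'=-9/4
row 2: denom=10−3·3/8=71/8; d'=(9−3·-9/4)/(71/8)=126/71
row 3: denom=10−2·16/71=678/71; d'=(5−2·126/71)/(678/71)=103/678
back: M3=103/678
back: M2=126/71−16/71·103/678=590/339
back: M1=-9/4−3/8·590/339=-328/113
M: M0=0, M1=-328/113, M2=590/339, M3=103/678, M4=0
seg 0: a=2, c=M0/2=0, d=(M1−M0)/(6·1)=-164/339, b=Δ0−h0·(2M0+M1)/6=503/339
seg 1: a=3, c=M1/2=-164/113, d=(M2−M1)/(6·3)=787/3051, b=Δ1−h1·(2M1+M2)/6=11/339
seg 2: a=-3, c=M2/2=295/339, d=(M3−M2)/(6·2)=-359/2712, b=Δ2−h2·(2M2+M3)/6=-580/339
seg 3: a=-4, c=M3/2=103/1356, d=(M4−M3)/(6·3)=-103/12204, b=Δ3−h3·(2M3+M4)/6=41/226
t_q=1/4 → seg 0, τ=1/4; S=2+503/339·τ+0·τ²+-164/339·τ³=4273/1808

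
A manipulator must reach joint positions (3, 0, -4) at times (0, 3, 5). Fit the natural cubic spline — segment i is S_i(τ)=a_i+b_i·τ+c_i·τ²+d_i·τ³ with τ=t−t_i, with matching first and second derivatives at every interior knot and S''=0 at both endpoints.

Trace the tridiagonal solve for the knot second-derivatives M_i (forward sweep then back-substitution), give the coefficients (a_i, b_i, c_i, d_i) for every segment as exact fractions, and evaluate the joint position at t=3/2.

Δ: Δ0=-1, Δ1=-2
row 1: diag=10, rhs=-6; c'=1/5, d'=-3/5
back: M1=-3/5
M: M0=0, M1=-3/5, M2=0
seg 0: a=3, c=M0/2=0, d=(M1−M0)/(6·3)=-1/30, b=Δ0−h0·(2M0+M1)/6=-7/10
seg 1: a=0, c=M1/2=-3/10, d=(M2−M1)/(6·2)=1/20, b=Δ1−h1·(2M1+M2)/6=-8/5
t_q=3/2 → seg 0, τ=3/2; S=3+-7/10·τ+0·τ²+-1/30·τ³=147/80

  seg 0: a=3 b=-7/10 c=0 d=-1/30
  seg 1: a=0 b=-8/5 c=-3/10 d=1/20
S(3/2) = 147/80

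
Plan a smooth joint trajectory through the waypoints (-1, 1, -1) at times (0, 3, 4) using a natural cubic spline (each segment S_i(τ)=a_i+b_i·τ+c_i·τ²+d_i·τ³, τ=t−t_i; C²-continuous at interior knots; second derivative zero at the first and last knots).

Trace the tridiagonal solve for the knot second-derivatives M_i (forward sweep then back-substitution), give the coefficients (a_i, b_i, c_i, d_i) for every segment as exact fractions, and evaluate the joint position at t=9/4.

Δ: Δ0=2/3, Δ1=-2
row 1: diag=8, rhs=-16; c'=1/8, d'=-2
back: M1=-2
M: M0=0, M1=-2, M2=0
seg 0: a=-1, c=M0/2=0, d=(M1−M0)/(6·3)=-1/9, b=Δ0−h0·(2M0+M1)/6=5/3
seg 1: a=1, c=M1/2=-1, d=(M2−M1)/(6·1)=1/3, b=Δ1−h1·(2M1+M2)/6=-4/3
t_q=9/4 → seg 0, τ=9/4; S=-1+5/3·τ+0·τ²+-1/9·τ³=95/64

  seg 0: a=-1 b=5/3 c=0 d=-1/9
  seg 1: a=1 b=-4/3 c=-1 d=1/3
S(9/4) = 95/64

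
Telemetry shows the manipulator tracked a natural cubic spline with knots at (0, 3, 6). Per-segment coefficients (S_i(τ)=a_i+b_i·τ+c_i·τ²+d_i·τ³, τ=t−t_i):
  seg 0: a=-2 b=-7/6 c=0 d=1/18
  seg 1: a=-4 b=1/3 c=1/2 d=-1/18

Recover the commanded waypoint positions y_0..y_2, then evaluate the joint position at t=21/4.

y_0 = S_0(0) = a_0 = -2
y_1 = S_1(0) = a_1 = -4
y_2 = S_1(3) = 0
t_q=21/4 is in segment 1 (τ=9/4); S_1(τ)=-173/128

y_0=-2 y_1=-4 y_2=0
S(21/4) = -173/128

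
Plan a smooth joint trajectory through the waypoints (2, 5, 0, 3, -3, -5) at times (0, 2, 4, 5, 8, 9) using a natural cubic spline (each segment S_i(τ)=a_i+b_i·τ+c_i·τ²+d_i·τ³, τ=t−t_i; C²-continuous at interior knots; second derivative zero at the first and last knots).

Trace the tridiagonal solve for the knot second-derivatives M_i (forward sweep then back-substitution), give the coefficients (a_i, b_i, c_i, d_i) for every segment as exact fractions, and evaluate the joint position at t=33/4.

  seg 0: a=2 b=1870/589 c=0 d=-1973/4712
  seg 1: a=5 b=-2179/1178 c=-5919/2356 d=5153/4712
  seg 2: a=0 b=721/589 c=2385/589 d=-1339/589
  seg 3: a=3 b=1474/589 c=-1632/589 d=748/1767
  seg 4: a=-3 b=-1586/589 c=612/589 d=-204/589
S(33/4) = -34055/9424

Δ: Δ0=3/2, Δ1=-5/2, Δ2=3, Δ3=-2, Δ4=-2
row 1: diag=8, rhs=-24; c'=1/4, d'=-3
row 2: denom=6−2·1/4=11/2; d'=(33−2·-3)/(11/2)=78/11
row 3: denom=8−1·2/11=86/11; d'=(-30−1·78/11)/(86/11)=-204/43
row 4: denom=8−3·33/86=589/86; d'=(0−3·-204/43)/(589/86)=1224/589
back: M4=1224/589
back: M3=-204/43−33/86·1224/589=-3264/589
back: M2=78/11−2/11·-3264/589=4770/589
back: M1=-3−1/4·4770/589=-5919/1178
M: M0=0, M1=-5919/1178, M2=4770/589, M3=-3264/589, M4=1224/589, M5=0
seg 0: a=2, c=M0/2=0, d=(M1−M0)/(6·2)=-1973/4712, b=Δ0−h0·(2M0+M1)/6=1870/589
seg 1: a=5, c=M1/2=-5919/2356, d=(M2−M1)/(6·2)=5153/4712, b=Δ1−h1·(2M1+M2)/6=-2179/1178
seg 2: a=0, c=M2/2=2385/589, d=(M3−M2)/(6·1)=-1339/589, b=Δ2−h2·(2M2+M3)/6=721/589
seg 3: a=3, c=M3/2=-1632/589, d=(M4−M3)/(6·3)=748/1767, b=Δ3−h3·(2M3+M4)/6=1474/589
seg 4: a=-3, c=M4/2=612/589, d=(M5−M4)/(6·1)=-204/589, b=Δ4−h4·(2M4+M5)/6=-1586/589
t_q=33/4 → seg 4, τ=1/4; S=-3+-1586/589·τ+612/589·τ²+-204/589·τ³=-34055/9424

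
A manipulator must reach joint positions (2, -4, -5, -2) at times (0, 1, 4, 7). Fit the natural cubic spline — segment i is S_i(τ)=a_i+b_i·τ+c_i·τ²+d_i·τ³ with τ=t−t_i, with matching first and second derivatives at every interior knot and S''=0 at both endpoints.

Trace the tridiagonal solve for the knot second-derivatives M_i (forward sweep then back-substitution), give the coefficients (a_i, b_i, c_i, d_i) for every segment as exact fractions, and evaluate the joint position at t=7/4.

Δ: Δ0=-6, Δ1=-1/3, Δ2=1
row 1: diag=8, rhs=34; c'=3/8, d'=17/4
row 2: denom=12−3·3/8=87/8; d'=(8−3·17/4)/(87/8)=-38/87
back: M2=-38/87
back: M1=17/4−3/8·-38/87=128/29
M: M0=0, M1=128/29, M2=-38/87, M3=0
seg 0: a=2, c=M0/2=0, d=(M1−M0)/(6·1)=64/87, b=Δ0−h0·(2M0+M1)/6=-586/87
seg 1: a=-4, c=M1/2=64/29, d=(M2−M1)/(6·3)=-211/783, b=Δ1−h1·(2M1+M2)/6=-394/87
seg 2: a=-5, c=M2/2=-19/87, d=(M3−M2)/(6·3)=19/783, b=Δ2−h2·(2M2+M3)/6=125/87
t_q=7/4 → seg 1, τ=3/4; S=-4+-394/87·τ+64/29·τ²+-211/783·τ³=-11635/1856

  seg 0: a=2 b=-586/87 c=0 d=64/87
  seg 1: a=-4 b=-394/87 c=64/29 d=-211/783
  seg 2: a=-5 b=125/87 c=-19/87 d=19/783
S(7/4) = -11635/1856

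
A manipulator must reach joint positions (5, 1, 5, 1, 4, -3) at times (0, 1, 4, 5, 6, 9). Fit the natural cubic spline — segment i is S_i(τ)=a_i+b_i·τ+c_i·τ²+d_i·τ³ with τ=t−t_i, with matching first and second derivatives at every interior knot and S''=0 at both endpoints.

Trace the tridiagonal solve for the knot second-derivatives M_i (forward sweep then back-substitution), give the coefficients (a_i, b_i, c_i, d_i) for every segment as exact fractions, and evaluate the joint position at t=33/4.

  seg 0: a=5 b=-8524/1641 c=0 d=1960/1641
  seg 1: a=1 b=-2644/1641 c=1960/547 d=-12808/14769
  seg 2: a=5 b=-5788/1641 c=-6928/1641 d=6152/1641
  seg 3: a=1 b=-396/547 c=11528/1641 d=-5417/1641
  seg 4: a=4 b=5617/1641 c=-4723/1641 d=4723/14769
S(33/4) = 27085/35008

Δ: Δ0=-4, Δ1=4/3, Δ2=-4, Δ3=3, Δ4=-7/3
row 1: diag=8, rhs=32; c'=3/8, d'=4
row 2: denom=8−3·3/8=55/8; d'=(-32−3·4)/(55/8)=-32/5
row 3: denom=4−1·8/55=212/55; d'=(42−1·-32/5)/(212/55)=1331/106
row 4: denom=8−1·55/212=1641/212; d'=(-32−1·1331/106)/(1641/212)=-9446/1641
back: M4=-9446/1641
back: M3=1331/106−55/212·-9446/1641=23056/1641
back: M2=-32/5−8/55·23056/1641=-13856/1641
back: M1=4−3/8·-13856/1641=3920/547
M: M0=0, M1=3920/547, M2=-13856/1641, M3=23056/1641, M4=-9446/1641, M5=0
seg 0: a=5, c=M0/2=0, d=(M1−M0)/(6·1)=1960/1641, b=Δ0−h0·(2M0+M1)/6=-8524/1641
seg 1: a=1, c=M1/2=1960/547, d=(M2−M1)/(6·3)=-12808/14769, b=Δ1−h1·(2M1+M2)/6=-2644/1641
seg 2: a=5, c=M2/2=-6928/1641, d=(M3−M2)/(6·1)=6152/1641, b=Δ2−h2·(2M2+M3)/6=-5788/1641
seg 3: a=1, c=M3/2=11528/1641, d=(M4−M3)/(6·1)=-5417/1641, b=Δ3−h3·(2M3+M4)/6=-396/547
seg 4: a=4, c=M4/2=-4723/1641, d=(M5−M4)/(6·3)=4723/14769, b=Δ4−h4·(2M4+M5)/6=5617/1641
t_q=33/4 → seg 4, τ=9/4; S=4+5617/1641·τ+-4723/1641·τ²+4723/14769·τ³=27085/35008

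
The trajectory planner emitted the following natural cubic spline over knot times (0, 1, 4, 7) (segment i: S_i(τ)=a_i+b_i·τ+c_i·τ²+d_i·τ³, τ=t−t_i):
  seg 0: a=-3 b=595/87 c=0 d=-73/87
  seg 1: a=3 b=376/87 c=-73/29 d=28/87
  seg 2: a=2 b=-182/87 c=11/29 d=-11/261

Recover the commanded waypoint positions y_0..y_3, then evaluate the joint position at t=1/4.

y_0=-3 y_1=3 y_2=2 y_3=-2
S(1/4) = -2419/1856

y_0 = S_0(0) = a_0 = -3
y_1 = S_1(0) = a_1 = 3
y_2 = S_2(0) = a_2 = 2
y_3 = S_2(3) = -2
t_q=1/4 is in segment 0 (τ=1/4); S_0(τ)=-2419/1856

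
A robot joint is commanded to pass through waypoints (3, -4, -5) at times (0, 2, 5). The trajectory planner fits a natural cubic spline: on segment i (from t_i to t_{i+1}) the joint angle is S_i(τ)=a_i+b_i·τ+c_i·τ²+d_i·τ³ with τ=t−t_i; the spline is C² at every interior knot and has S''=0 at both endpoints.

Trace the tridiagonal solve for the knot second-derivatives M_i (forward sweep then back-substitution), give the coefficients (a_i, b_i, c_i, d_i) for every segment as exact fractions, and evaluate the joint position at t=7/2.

  seg 0: a=3 b=-62/15 c=0 d=19/120
  seg 1: a=-4 b=-67/30 c=19/20 d=-19/180
S(7/2) = -891/160

Δ: Δ0=-7/2, Δ1=-1/3
row 1: diag=10, rhs=19; c'=3/10, d'=19/10
back: M1=19/10
M: M0=0, M1=19/10, M2=0
seg 0: a=3, c=M0/2=0, d=(M1−M0)/(6·2)=19/120, b=Δ0−h0·(2M0+M1)/6=-62/15
seg 1: a=-4, c=M1/2=19/20, d=(M2−M1)/(6·3)=-19/180, b=Δ1−h1·(2M1+M2)/6=-67/30
t_q=7/2 → seg 1, τ=3/2; S=-4+-67/30·τ+19/20·τ²+-19/180·τ³=-891/160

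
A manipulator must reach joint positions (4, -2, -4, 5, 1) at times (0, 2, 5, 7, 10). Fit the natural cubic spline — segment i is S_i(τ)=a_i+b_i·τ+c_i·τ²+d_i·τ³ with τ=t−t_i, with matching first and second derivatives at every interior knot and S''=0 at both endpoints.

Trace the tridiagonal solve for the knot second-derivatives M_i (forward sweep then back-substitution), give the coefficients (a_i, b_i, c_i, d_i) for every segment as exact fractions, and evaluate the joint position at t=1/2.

  seg 0: a=4 b=-1339/435 c=0 d=17/870
  seg 1: a=-2 b=-1237/435 c=17/145 d=794/3915
  seg 2: a=-4 b=1451/435 c=169/87 d=-789/1160
  seg 3: a=5 b=2561/870 c=-3721/1740 d=3721/15660
S(1/2) = 1143/464

Δ: Δ0=-3, Δ1=-2/3, Δ2=9/2, Δ3=-4/3
row 1: diag=10, rhs=14; c'=3/10, d'=7/5
row 2: denom=10−3·3/10=91/10; d'=(31−3·7/5)/(91/10)=268/91
row 3: denom=10−2·20/91=870/91; d'=(-35−2·268/91)/(870/91)=-3721/870
back: M3=-3721/870
back: M2=268/91−20/91·-3721/870=338/87
back: M1=7/5−3/10·338/87=34/145
M: M0=0, M1=34/145, M2=338/87, M3=-3721/870, M4=0
seg 0: a=4, c=M0/2=0, d=(M1−M0)/(6·2)=17/870, b=Δ0−h0·(2M0+M1)/6=-1339/435
seg 1: a=-2, c=M1/2=17/145, d=(M2−M1)/(6·3)=794/3915, b=Δ1−h1·(2M1+M2)/6=-1237/435
seg 2: a=-4, c=M2/2=169/87, d=(M3−M2)/(6·2)=-789/1160, b=Δ2−h2·(2M2+M3)/6=1451/435
seg 3: a=5, c=M3/2=-3721/1740, d=(M4−M3)/(6·3)=3721/15660, b=Δ3−h3·(2M3+M4)/6=2561/870
t_q=1/2 → seg 0, τ=1/2; S=4+-1339/435·τ+0·τ²+17/870·τ³=1143/464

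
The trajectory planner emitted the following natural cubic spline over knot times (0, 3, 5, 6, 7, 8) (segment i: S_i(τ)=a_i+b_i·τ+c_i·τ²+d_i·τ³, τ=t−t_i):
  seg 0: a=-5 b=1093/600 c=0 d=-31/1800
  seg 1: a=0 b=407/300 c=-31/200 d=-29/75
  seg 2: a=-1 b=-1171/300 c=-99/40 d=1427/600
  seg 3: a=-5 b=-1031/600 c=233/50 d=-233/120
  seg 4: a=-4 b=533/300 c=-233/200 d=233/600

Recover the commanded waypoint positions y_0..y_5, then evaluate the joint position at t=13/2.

y_0 = S_0(0) = a_0 = -5
y_1 = S_1(0) = a_1 = 0
y_2 = S_2(0) = a_2 = -1
y_3 = S_3(0) = a_3 = -5
y_4 = S_4(0) = a_4 = -4
y_5 = S_4(1) = -3
t_q=13/2 is in segment 3 (τ=1/2); S_3(τ)=-7899/1600

y_0=-5 y_1=0 y_2=-1 y_3=-5 y_4=-4 y_5=-3
S(13/2) = -7899/1600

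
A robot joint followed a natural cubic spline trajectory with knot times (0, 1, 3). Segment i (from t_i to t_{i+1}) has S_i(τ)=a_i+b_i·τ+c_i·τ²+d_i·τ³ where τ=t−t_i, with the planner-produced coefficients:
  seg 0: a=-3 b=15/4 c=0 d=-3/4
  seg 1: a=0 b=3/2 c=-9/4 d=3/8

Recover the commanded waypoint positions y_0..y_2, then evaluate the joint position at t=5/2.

y_0 = S_0(0) = a_0 = -3
y_1 = S_1(0) = a_1 = 0
y_2 = S_1(2) = -3
t_q=5/2 is in segment 1 (τ=3/2); S_1(τ)=-99/64

y_0=-3 y_1=0 y_2=-3
S(5/2) = -99/64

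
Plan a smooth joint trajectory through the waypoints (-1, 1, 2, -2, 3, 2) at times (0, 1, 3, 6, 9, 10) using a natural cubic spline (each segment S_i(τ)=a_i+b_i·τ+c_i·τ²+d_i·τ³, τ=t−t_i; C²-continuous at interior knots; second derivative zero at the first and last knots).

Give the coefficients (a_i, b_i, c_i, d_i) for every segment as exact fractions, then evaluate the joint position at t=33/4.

  seg 0: a=-1 b=4783/2220 c=0 d=-343/2220
  seg 1: a=1 b=1877/1110 c=-343/740 d=-293/4440
  seg 2: a=2 b=-106/111 c=-159/185 d=11/45
  seg 3: a=-2 b=271/555 c=248/185 d=-526/1665
  seg 4: a=3 b=1/555 c=-278/185 d=278/555
S(33/4) = 13537/5920

Δ: Δ0=2, Δ1=1/2, Δ2=-4/3, Δ3=5/3, Δ4=-1
row 1: diag=6, rhs=-9; c'=1/3, d'=-3/2
row 2: denom=10−2·1/3=28/3; d'=(-11−2·-3/2)/(28/3)=-6/7
row 3: denom=12−3·9/28=309/28; d'=(18−3·-6/7)/(309/28)=192/103
row 4: denom=8−3·28/103=740/103; d'=(-16−3·192/103)/(740/103)=-556/185
back: M4=-556/185
back: M3=192/103−28/103·-556/185=496/185
back: M2=-6/7−9/28·496/185=-318/185
back: M1=-3/2−1/3·-318/185=-343/370
M: M0=0, M1=-343/370, M2=-318/185, M3=496/185, M4=-556/185, M5=0
seg 0: a=-1, c=M0/2=0, d=(M1−M0)/(6·1)=-343/2220, b=Δ0−h0·(2M0+M1)/6=4783/2220
seg 1: a=1, c=M1/2=-343/740, d=(M2−M1)/(6·2)=-293/4440, b=Δ1−h1·(2M1+M2)/6=1877/1110
seg 2: a=2, c=M2/2=-159/185, d=(M3−M2)/(6·3)=11/45, b=Δ2−h2·(2M2+M3)/6=-106/111
seg 3: a=-2, c=M3/2=248/185, d=(M4−M3)/(6·3)=-526/1665, b=Δ3−h3·(2M3+M4)/6=271/555
seg 4: a=3, c=M4/2=-278/185, d=(M5−M4)/(6·1)=278/555, b=Δ4−h4·(2M4+M5)/6=1/555
t_q=33/4 → seg 3, τ=9/4; S=-2+271/555·τ+248/185·τ²+-526/1665·τ³=13537/5920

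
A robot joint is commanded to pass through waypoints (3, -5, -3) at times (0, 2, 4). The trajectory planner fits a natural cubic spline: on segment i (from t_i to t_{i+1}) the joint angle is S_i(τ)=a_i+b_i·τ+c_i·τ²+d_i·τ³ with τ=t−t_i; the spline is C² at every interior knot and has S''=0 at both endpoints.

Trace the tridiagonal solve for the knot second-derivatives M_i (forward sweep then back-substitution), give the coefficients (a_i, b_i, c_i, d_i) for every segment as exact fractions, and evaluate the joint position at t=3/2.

  seg 0: a=3 b=-21/4 c=0 d=5/16
  seg 1: a=-5 b=-3/2 c=15/8 d=-5/16
S(3/2) = -489/128

Δ: Δ0=-4, Δ1=1
row 1: diag=8, rhs=30; c'=1/4, d'=15/4
back: M1=15/4
M: M0=0, M1=15/4, M2=0
seg 0: a=3, c=M0/2=0, d=(M1−M0)/(6·2)=5/16, b=Δ0−h0·(2M0+M1)/6=-21/4
seg 1: a=-5, c=M1/2=15/8, d=(M2−M1)/(6·2)=-5/16, b=Δ1−h1·(2M1+M2)/6=-3/2
t_q=3/2 → seg 0, τ=3/2; S=3+-21/4·τ+0·τ²+5/16·τ³=-489/128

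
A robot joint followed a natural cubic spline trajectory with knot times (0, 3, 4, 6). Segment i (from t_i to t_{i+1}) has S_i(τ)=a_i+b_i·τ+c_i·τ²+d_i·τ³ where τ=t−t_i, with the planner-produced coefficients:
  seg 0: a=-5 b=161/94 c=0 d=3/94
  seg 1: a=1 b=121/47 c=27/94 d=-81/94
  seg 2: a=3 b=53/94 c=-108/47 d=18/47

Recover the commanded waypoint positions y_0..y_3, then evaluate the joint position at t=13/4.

y_0=-5 y_1=1 y_2=3 y_3=-2
S(13/4) = 9915/6016

y_0 = S_0(0) = a_0 = -5
y_1 = S_1(0) = a_1 = 1
y_2 = S_2(0) = a_2 = 3
y_3 = S_2(2) = -2
t_q=13/4 is in segment 1 (τ=1/4); S_1(τ)=9915/6016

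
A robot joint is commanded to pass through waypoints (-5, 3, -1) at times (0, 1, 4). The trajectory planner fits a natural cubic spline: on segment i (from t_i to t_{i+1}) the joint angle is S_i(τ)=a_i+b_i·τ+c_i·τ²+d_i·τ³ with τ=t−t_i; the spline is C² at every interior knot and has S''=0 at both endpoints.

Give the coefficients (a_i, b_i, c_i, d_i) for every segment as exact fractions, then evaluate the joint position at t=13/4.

Δ: Δ0=8, Δ1=-4/3
row 1: diag=8, rhs=-56; c'=3/8, d'=-7
back: M1=-7
M: M0=0, M1=-7, M2=0
seg 0: a=-5, c=M0/2=0, d=(M1−M0)/(6·1)=-7/6, b=Δ0−h0·(2M0+M1)/6=55/6
seg 1: a=3, c=M1/2=-7/2, d=(M2−M1)/(6·3)=7/18, b=Δ1−h1·(2M1+M2)/6=17/3
t_q=13/4 → seg 1, τ=9/4; S=3+17/3·τ+-7/2·τ²+7/18·τ³=315/128

  seg 0: a=-5 b=55/6 c=0 d=-7/6
  seg 1: a=3 b=17/3 c=-7/2 d=7/18
S(13/4) = 315/128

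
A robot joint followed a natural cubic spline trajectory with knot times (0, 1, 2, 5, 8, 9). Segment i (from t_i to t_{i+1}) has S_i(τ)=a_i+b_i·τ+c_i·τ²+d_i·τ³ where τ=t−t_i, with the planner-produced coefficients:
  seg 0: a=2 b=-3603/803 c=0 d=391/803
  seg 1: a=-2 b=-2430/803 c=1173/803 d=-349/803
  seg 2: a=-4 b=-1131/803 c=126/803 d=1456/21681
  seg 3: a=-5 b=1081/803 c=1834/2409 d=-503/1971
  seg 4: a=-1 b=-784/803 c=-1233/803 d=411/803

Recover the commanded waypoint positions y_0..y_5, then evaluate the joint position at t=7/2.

y_0=2 y_1=-2 y_2=-4 y_3=-5 y_4=-1 y_5=-3
S(7/2) = -4443/803

y_0 = S_0(0) = a_0 = 2
y_1 = S_1(0) = a_1 = -2
y_2 = S_2(0) = a_2 = -4
y_3 = S_3(0) = a_3 = -5
y_4 = S_4(0) = a_4 = -1
y_5 = S_4(1) = -3
t_q=7/2 is in segment 2 (τ=3/2); S_2(τ)=-4443/803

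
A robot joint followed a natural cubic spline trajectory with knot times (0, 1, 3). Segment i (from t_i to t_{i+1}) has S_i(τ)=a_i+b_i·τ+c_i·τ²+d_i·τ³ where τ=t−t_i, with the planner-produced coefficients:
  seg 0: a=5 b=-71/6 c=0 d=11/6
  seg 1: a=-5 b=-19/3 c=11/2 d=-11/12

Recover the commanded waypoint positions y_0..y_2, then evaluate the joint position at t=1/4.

y_0 = S_0(0) = a_0 = 5
y_1 = S_1(0) = a_1 = -5
y_2 = S_1(2) = -3
t_q=1/4 is in segment 0 (τ=1/4); S_0(τ)=265/128

y_0=5 y_1=-5 y_2=-3
S(1/4) = 265/128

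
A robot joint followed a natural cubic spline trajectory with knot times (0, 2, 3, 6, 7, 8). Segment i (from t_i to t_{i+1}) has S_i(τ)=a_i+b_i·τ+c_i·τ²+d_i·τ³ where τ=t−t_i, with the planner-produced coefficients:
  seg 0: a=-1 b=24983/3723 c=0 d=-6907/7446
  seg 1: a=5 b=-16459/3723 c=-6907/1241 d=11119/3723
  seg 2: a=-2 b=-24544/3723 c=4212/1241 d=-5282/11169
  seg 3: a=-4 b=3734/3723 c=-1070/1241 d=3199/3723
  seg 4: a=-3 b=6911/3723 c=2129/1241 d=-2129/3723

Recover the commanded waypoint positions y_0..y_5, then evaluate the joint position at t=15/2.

y_0 = S_0(0) = a_0 = -1
y_1 = S_1(0) = a_1 = 5
y_2 = S_2(0) = a_2 = -2
y_3 = S_3(0) = a_3 = -4
y_4 = S_4(0) = a_4 = -3
y_5 = S_4(1) = 0
t_q=15/2 is in segment 4 (τ=1/2); S_4(τ)=-17021/9928

y_0=-1 y_1=5 y_2=-2 y_3=-4 y_4=-3 y_5=0
S(15/2) = -17021/9928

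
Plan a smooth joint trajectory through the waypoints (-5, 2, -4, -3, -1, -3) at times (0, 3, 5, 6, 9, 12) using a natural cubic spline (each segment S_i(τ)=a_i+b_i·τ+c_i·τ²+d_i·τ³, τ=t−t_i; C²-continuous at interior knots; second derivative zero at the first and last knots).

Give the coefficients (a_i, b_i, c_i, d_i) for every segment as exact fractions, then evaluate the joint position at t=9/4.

Δ: Δ0=7/3, Δ1=-3, Δ2=1, Δ3=2/3, Δ4=-2/3
row 1: diag=10, rhs=-32; c'=1/5, d'=-16/5
row 2: denom=6−2·1/5=28/5; d'=(24−2·-16/5)/(28/5)=38/7
row 3: denom=8−1·5/28=219/28; d'=(-2−1·38/7)/(219/28)=-208/219
row 4: denom=12−3·28/73=792/73; d'=(-8−3·-208/219)/(792/73)=-47/99
back: M4=-47/99
back: M3=-208/219−28/73·-47/99=-76/99
back: M2=38/7−5/28·-76/99=551/99
back: M1=-16/5−1/5·551/99=-427/99
M: M0=0, M1=-427/99, M2=551/99, M3=-76/99, M4=-47/99, M5=0
seg 0: a=-5, c=M0/2=0, d=(M1−M0)/(6·3)=-427/1782, b=Δ0−h0·(2M0+M1)/6=889/198
seg 1: a=2, c=M1/2=-427/198, d=(M2−M1)/(6·2)=163/198, b=Δ1−h1·(2M1+M2)/6=-196/99
seg 2: a=-4, c=M2/2=551/198, d=(M3−M2)/(6·1)=-19/18, b=Δ2−h2·(2M2+M3)/6=-8/11
seg 3: a=-3, c=M3/2=-38/99, d=(M4−M3)/(6·3)=29/1782, b=Δ3−h3·(2M3+M4)/6=331/198
seg 4: a=-1, c=M4/2=-47/198, d=(M5−M4)/(6·3)=47/1782, b=Δ4−h4·(2M4+M5)/6=-19/99
t_q=9/4 → seg 0, τ=9/4; S=-5+889/198·τ+0·τ²+-427/1782·τ³=3341/1408

  seg 0: a=-5 b=889/198 c=0 d=-427/1782
  seg 1: a=2 b=-196/99 c=-427/198 d=163/198
  seg 2: a=-4 b=-8/11 c=551/198 d=-19/18
  seg 3: a=-3 b=331/198 c=-38/99 d=29/1782
  seg 4: a=-1 b=-19/99 c=-47/198 d=47/1782
S(9/4) = 3341/1408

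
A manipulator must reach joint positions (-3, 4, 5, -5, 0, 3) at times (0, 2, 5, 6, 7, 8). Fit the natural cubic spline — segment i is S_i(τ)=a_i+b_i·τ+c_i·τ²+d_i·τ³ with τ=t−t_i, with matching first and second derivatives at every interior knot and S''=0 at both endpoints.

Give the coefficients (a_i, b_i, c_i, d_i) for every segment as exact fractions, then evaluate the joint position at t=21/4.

Δ: Δ0=7/2, Δ1=1/3, Δ2=-10, Δ3=5, Δ4=3
row 1: diag=10, rhs=-19; c'=3/10, d'=-19/10
row 2: denom=8−3·3/10=71/10; d'=(-62−3·-19/10)/(71/10)=-563/71
row 3: denom=4−1·10/71=274/71; d'=(90−1·-563/71)/(274/71)=6953/274
row 4: denom=4−1·71/274=1025/274; d'=(-12−1·6953/274)/(1025/274)=-10241/1025
back: M4=-10241/1025
back: M3=6953/274−71/274·-10241/1025=28664/1025
back: M2=-563/71−10/71·28664/1025=-2433/205
back: M1=-19/10−3/10·-2433/205=1702/1025
M: M0=0, M1=1702/1025, M2=-2433/205, M3=28664/1025, M4=-10241/1025, M5=0
seg 0: a=-3, c=M0/2=0, d=(M1−M0)/(6·2)=851/6150, b=Δ0−h0·(2M0+M1)/6=18121/6150
seg 1: a=4, c=M1/2=851/1025, d=(M2−M1)/(6·3)=-13867/18450, b=Δ1−h1·(2M1+M2)/6=28333/6150
seg 2: a=5, c=M2/2=-2433/410, d=(M3−M2)/(6·1)=40829/6150, b=Δ2−h2·(2M2+M3)/6=-32917/3075
seg 3: a=-5, c=M3/2=14332/1025, d=(M4−M3)/(6·1)=-7781/1230, b=Δ3−h3·(2M3+M4)/6=-16337/6150
seg 4: a=0, c=M4/2=-10241/2050, d=(M5−M4)/(6·1)=10241/6150, b=Δ4−h4·(2M4+M5)/6=19466/3075
t_q=21/4 → seg 2, τ=1/4; S=5+-32917/3075·τ+-2433/410·τ²+40829/6150·τ³=53967/26240

  seg 0: a=-3 b=18121/6150 c=0 d=851/6150
  seg 1: a=4 b=28333/6150 c=851/1025 d=-13867/18450
  seg 2: a=5 b=-32917/3075 c=-2433/410 d=40829/6150
  seg 3: a=-5 b=-16337/6150 c=14332/1025 d=-7781/1230
  seg 4: a=0 b=19466/3075 c=-10241/2050 d=10241/6150
S(21/4) = 53967/26240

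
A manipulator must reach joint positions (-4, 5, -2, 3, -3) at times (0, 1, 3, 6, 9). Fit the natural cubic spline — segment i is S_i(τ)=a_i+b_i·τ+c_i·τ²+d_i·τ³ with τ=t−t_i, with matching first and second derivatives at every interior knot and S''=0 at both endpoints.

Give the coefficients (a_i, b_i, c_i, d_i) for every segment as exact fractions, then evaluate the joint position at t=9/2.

  seg 0: a=-4 b=14191/1236 c=0 d=-3067/1236
  seg 1: a=5 b=2495/618 c=-3067/412 d=4543/2472
  seg 2: a=-2 b=-1139/309 c=369/103 d=-1667/2781
  seg 3: a=3 b=502/309 c=-560/309 d=560/2781
S(9/2) = -1229/824

Δ: Δ0=9, Δ1=-7/2, Δ2=5/3, Δ3=-2
row 1: diag=6, rhs=-75; c'=1/3, d'=-25/2
row 2: denom=10−2·1/3=28/3; d'=(31−2·-25/2)/(28/3)=6
row 3: denom=12−3·9/28=309/28; d'=(-22−3·6)/(309/28)=-1120/309
back: M3=-1120/309
back: M2=6−9/28·-1120/309=738/103
back: M1=-25/2−1/3·738/103=-3067/206
M: M0=0, M1=-3067/206, M2=738/103, M3=-1120/309, M4=0
seg 0: a=-4, c=M0/2=0, d=(M1−M0)/(6·1)=-3067/1236, b=Δ0−h0·(2M0+M1)/6=14191/1236
seg 1: a=5, c=M1/2=-3067/412, d=(M2−M1)/(6·2)=4543/2472, b=Δ1−h1·(2M1+M2)/6=2495/618
seg 2: a=-2, c=M2/2=369/103, d=(M3−M2)/(6·3)=-1667/2781, b=Δ2−h2·(2M2+M3)/6=-1139/309
seg 3: a=3, c=M3/2=-560/309, d=(M4−M3)/(6·3)=560/2781, b=Δ3−h3·(2M3+M4)/6=502/309
t_q=9/2 → seg 2, τ=3/2; S=-2+-1139/309·τ+369/103·τ²+-1667/2781·τ³=-1229/824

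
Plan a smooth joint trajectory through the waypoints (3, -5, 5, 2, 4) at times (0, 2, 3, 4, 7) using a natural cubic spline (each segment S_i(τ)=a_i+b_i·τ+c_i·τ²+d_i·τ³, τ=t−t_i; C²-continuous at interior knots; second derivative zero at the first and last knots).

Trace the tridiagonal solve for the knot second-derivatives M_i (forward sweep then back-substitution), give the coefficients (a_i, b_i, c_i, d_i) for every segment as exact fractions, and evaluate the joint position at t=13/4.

Δ: Δ0=-4, Δ1=10, Δ2=-3, Δ3=2/3
row 1: diag=6, rhs=84; c'=1/6, d'=14
row 2: denom=4−1·1/6=23/6; d'=(-78−1·14)/(23/6)=-24
row 3: denom=8−1·6/23=178/23; d'=(22−1·-24)/(178/23)=529/89
back: M3=529/89
back: M2=-24−6/23·529/89=-2274/89
back: M1=14−1/6·-2274/89=1625/89
M: M0=0, M1=1625/89, M2=-2274/89, M3=529/89, M4=0
seg 0: a=3, c=M0/2=0, d=(M1−M0)/(6·2)=1625/1068, b=Δ0−h0·(2M0+M1)/6=-2693/267
seg 1: a=-5, c=M1/2=1625/178, d=(M2−M1)/(6·1)=-3899/534, b=Δ1−h1·(2M1+M2)/6=2182/267
seg 2: a=5, c=M2/2=-1137/89, d=(M3−M2)/(6·1)=2803/534, b=Δ2−h2·(2M2+M3)/6=2417/534
seg 3: a=2, c=M3/2=529/178, d=(M4−M3)/(6·3)=-529/1602, b=Δ3−h3·(2M3+M4)/6=-1409/267
t_q=13/4 → seg 2, τ=1/4; S=5+2417/534·τ+-1137/89·τ²+2803/534·τ³=61689/11392

  seg 0: a=3 b=-2693/267 c=0 d=1625/1068
  seg 1: a=-5 b=2182/267 c=1625/178 d=-3899/534
  seg 2: a=5 b=2417/534 c=-1137/89 d=2803/534
  seg 3: a=2 b=-1409/267 c=529/178 d=-529/1602
S(13/4) = 61689/11392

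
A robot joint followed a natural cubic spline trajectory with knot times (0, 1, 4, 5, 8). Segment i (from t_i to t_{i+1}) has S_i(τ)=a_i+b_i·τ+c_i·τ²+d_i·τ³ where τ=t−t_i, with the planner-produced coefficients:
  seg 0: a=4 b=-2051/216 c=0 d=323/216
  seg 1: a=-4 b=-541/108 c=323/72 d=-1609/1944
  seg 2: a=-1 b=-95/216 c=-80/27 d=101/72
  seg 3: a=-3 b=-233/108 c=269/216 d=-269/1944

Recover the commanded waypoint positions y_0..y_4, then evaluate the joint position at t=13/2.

y_0 = S_0(0) = a_0 = 4
y_1 = S_1(0) = a_1 = -4
y_2 = S_2(0) = a_2 = -1
y_3 = S_3(0) = a_3 = -3
y_4 = S_3(3) = -2
t_q=13/2 is in segment 3 (τ=3/2); S_3(τ)=-749/192

y_0=4 y_1=-4 y_2=-1 y_3=-3 y_4=-2
S(13/2) = -749/192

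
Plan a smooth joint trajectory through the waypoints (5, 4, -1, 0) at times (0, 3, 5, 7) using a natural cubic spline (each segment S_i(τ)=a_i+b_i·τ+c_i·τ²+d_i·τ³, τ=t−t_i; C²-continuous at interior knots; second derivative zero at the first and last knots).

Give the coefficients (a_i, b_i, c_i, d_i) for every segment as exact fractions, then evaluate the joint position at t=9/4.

Δ: Δ0=-1/3, Δ1=-5/2, Δ2=1/2
row 1: diag=10, rhs=-13; c'=1/5, d'=-13/10
row 2: denom=8−2·1/5=38/5; d'=(18−2·-13/10)/(38/5)=103/38
back: M2=103/38
back: M1=-13/10−1/5·103/38=-35/19
M: M0=0, M1=-35/19, M2=103/38, M3=0
seg 0: a=5, c=M0/2=0, d=(M1−M0)/(6·3)=-35/342, b=Δ0−h0·(2M0+M1)/6=67/114
seg 1: a=4, c=M1/2=-35/38, d=(M2−M1)/(6·2)=173/456, b=Δ1−h1·(2M1+M2)/6=-124/57
seg 2: a=-1, c=M2/2=103/76, d=(M3−M2)/(6·2)=-103/456, b=Δ2−h2·(2M2+M3)/6=-149/114
t_q=9/4 → seg 0, τ=9/4; S=5+67/114·τ+0·τ²+-35/342·τ³=12541/2432

  seg 0: a=5 b=67/114 c=0 d=-35/342
  seg 1: a=4 b=-124/57 c=-35/38 d=173/456
  seg 2: a=-1 b=-149/114 c=103/76 d=-103/456
S(9/4) = 12541/2432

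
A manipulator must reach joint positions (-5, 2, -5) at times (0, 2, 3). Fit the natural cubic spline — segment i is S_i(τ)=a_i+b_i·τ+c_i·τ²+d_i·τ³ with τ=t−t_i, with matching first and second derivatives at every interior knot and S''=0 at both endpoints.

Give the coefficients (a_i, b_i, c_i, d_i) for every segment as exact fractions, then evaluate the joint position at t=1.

Δ: Δ0=7/2, Δ1=-7
row 1: diag=6, rhs=-63; c'=1/6, d'=-21/2
back: M1=-21/2
M: M0=0, M1=-21/2, M2=0
seg 0: a=-5, c=M0/2=0, d=(M1−M0)/(6·2)=-7/8, b=Δ0−h0·(2M0+M1)/6=7
seg 1: a=2, c=M1/2=-21/4, d=(M2−M1)/(6·1)=7/4, b=Δ1−h1·(2M1+M2)/6=-7/2
t_q=1 → seg 0, τ=1; S=-5+7·τ+0·τ²+-7/8·τ³=9/8

  seg 0: a=-5 b=7 c=0 d=-7/8
  seg 1: a=2 b=-7/2 c=-21/4 d=7/4
S(1) = 9/8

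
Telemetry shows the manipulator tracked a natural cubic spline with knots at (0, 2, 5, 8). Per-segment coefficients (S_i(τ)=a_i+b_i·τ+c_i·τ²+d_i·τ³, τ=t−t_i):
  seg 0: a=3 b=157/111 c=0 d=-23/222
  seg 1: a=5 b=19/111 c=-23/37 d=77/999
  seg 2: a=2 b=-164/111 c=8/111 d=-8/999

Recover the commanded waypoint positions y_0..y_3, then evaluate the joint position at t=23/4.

y_0=3 y_1=5 y_2=2 y_3=-2
S(23/4) = 275/296

y_0 = S_0(0) = a_0 = 3
y_1 = S_1(0) = a_1 = 5
y_2 = S_2(0) = a_2 = 2
y_3 = S_2(3) = -2
t_q=23/4 is in segment 2 (τ=3/4); S_2(τ)=275/296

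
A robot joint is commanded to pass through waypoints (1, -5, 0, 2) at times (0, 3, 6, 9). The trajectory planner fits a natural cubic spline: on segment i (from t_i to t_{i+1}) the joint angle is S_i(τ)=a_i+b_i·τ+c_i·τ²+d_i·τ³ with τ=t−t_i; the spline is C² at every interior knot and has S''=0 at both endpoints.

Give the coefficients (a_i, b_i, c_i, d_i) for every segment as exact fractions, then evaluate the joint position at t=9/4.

Δ: Δ0=-2, Δ1=5/3, Δ2=2/3
row 1: diag=12, rhs=22; c'=1/4, d'=11/6
row 2: denom=12−3·1/4=45/4; d'=(-6−3·11/6)/(45/4)=-46/45
back: M2=-46/45
back: M1=11/6−1/4·-46/45=94/45
M: M0=0, M1=94/45, M2=-46/45, M3=0
seg 0: a=1, c=M0/2=0, d=(M1−M0)/(6·3)=47/405, b=Δ0−h0·(2M0+M1)/6=-137/45
seg 1: a=-5, c=M1/2=47/45, d=(M2−M1)/(6·3)=-14/81, b=Δ1−h1·(2M1+M2)/6=4/45
seg 2: a=0, c=M2/2=-23/45, d=(M3−M2)/(6·3)=23/405, b=Δ2−h2·(2M2+M3)/6=76/45
t_q=9/4 → seg 0, τ=9/4; S=1+-137/45·τ+0·τ²+47/405·τ³=-1449/320

  seg 0: a=1 b=-137/45 c=0 d=47/405
  seg 1: a=-5 b=4/45 c=47/45 d=-14/81
  seg 2: a=0 b=76/45 c=-23/45 d=23/405
S(9/4) = -1449/320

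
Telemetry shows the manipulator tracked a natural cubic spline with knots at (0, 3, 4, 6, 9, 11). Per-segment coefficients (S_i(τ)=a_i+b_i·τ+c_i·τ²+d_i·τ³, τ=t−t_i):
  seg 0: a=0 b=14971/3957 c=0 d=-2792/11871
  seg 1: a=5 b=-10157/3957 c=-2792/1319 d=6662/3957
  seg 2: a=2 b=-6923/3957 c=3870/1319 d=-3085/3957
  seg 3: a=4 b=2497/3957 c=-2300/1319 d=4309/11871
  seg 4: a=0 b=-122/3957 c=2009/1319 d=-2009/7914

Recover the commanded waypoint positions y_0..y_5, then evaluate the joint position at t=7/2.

y_0 = S_0(0) = a_0 = 0
y_1 = S_1(0) = a_1 = 5
y_2 = S_2(0) = a_2 = 2
y_3 = S_3(0) = a_3 = 4
y_4 = S_4(0) = a_4 = 0
y_5 = S_4(2) = 4
t_q=7/2 is in segment 1 (τ=1/2); S_1(τ)=17927/5276

y_0=0 y_1=5 y_2=2 y_3=4 y_4=0 y_5=4
S(7/2) = 17927/5276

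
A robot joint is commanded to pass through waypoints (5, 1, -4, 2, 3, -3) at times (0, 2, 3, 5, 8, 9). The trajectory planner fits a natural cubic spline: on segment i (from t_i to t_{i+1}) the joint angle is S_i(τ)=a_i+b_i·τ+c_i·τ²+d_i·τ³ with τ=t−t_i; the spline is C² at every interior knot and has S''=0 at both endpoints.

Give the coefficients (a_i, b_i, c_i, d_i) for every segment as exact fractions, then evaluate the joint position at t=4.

Δ: Δ0=-2, Δ1=-5, Δ2=3, Δ3=1/3, Δ4=-6
row 1: diag=6, rhs=-18; c'=1/6, d'=-3
row 2: denom=6−1·1/6=35/6; d'=(48−1·-3)/(35/6)=306/35
row 3: denom=10−2·12/35=326/35; d'=(-16−2·306/35)/(326/35)=-586/163
row 4: denom=8−3·105/326=2293/326; d'=(-38−3·-586/163)/(2293/326)=-8872/2293
back: M4=-8872/2293
back: M3=-586/163−105/326·-8872/2293=-5386/2293
back: M2=306/35−12/35·-5386/2293=21894/2293
back: M1=-3−1/6·21894/2293=-10528/2293
M: M0=0, M1=-10528/2293, M2=21894/2293, M3=-5386/2293, M4=-8872/2293, M5=0
seg 0: a=5, c=M0/2=0, d=(M1−M0)/(6·2)=-2632/6879, b=Δ0−h0·(2M0+M1)/6=-3230/6879
seg 1: a=1, c=M1/2=-5264/2293, d=(M2−M1)/(6·1)=16211/6879, b=Δ1−h1·(2M1+M2)/6=-34814/6879
seg 2: a=-4, c=M2/2=10947/2293, d=(M3−M2)/(6·2)=-6820/6879, b=Δ2−h2·(2M2+M3)/6=-17765/6879
seg 3: a=2, c=M3/2=-2693/2293, d=(M4−M3)/(6·3)=-581/6879, b=Δ3−h3·(2M3+M4)/6=31759/6879
seg 4: a=3, c=M4/2=-4436/2293, d=(M5−M4)/(6·1)=4436/6879, b=Δ4−h4·(2M4+M5)/6=-32402/6879
t_q=4 → seg 2, τ=1; S=-4+-17765/6879·τ+10947/2293·τ²+-6820/6879·τ³=-6420/2293

  seg 0: a=5 b=-3230/6879 c=0 d=-2632/6879
  seg 1: a=1 b=-34814/6879 c=-5264/2293 d=16211/6879
  seg 2: a=-4 b=-17765/6879 c=10947/2293 d=-6820/6879
  seg 3: a=2 b=31759/6879 c=-2693/2293 d=-581/6879
  seg 4: a=3 b=-32402/6879 c=-4436/2293 d=4436/6879
S(4) = -6420/2293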